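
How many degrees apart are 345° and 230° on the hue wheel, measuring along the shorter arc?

115°

|345 − 230| = 115.
115 ≤ 180, so the shorter arc is 115°.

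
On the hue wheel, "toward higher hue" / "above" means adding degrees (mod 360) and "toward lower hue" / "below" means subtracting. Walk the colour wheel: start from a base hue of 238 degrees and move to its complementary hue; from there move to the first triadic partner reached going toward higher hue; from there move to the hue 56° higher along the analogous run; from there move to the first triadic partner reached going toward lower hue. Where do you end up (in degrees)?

+180° (complement): 238 + 180 = 418 → 418 − 360 = 58°
+120° (triadic ↑): 58 + 120 = 178°
+56° (analog 56° ↑): 178 + 56 = 234°
−120° (triadic ↓): 234 − 120 = 114°

114°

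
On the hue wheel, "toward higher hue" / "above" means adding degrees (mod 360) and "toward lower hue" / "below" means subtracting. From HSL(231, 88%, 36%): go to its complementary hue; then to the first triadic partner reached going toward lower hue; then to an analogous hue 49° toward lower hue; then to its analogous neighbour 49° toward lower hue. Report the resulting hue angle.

+180° (complement): 231 + 180 = 411 → 411 − 360 = 51°
−120° (triadic ↓): 51 − 120 = -69 → -69 + 360 = 291°
−49° (analog 49° ↓): 291 − 49 = 242°
−49° (analog 49° ↓): 242 − 49 = 193°

193°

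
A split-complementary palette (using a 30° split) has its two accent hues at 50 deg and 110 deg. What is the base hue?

260°

The accents sit 30° either side of the complement, so the complement is their short-arc midpoint on the wheel.
Short-arc midpoint of 50° and 110°: 80°.
Base is 180° from the complement: 80 − 180 = -100 → -100 + 360 = 260°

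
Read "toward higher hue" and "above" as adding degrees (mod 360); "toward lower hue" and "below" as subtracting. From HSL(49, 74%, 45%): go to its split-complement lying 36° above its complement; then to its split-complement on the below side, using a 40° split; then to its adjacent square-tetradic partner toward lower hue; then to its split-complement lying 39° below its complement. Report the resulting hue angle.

96°

split-comp 36° ↑ +216°: 49 + 216 = 265°
split-comp 40° ↓ +140°: 265 + 140 = 405 → 405 − 360 = 45°
square ↓ −90°: 45 − 90 = -45 → -45 + 360 = 315°
split-comp 39° ↓ +141°: 315 + 141 = 456 → 456 − 360 = 96°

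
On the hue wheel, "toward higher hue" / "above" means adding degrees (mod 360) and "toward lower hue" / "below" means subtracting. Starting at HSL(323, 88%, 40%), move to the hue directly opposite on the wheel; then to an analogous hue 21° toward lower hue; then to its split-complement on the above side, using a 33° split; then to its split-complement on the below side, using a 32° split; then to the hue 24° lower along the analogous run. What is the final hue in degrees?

99°

complement +180°: 323 + 180 = 503 → 503 − 360 = 143°
analog 21° ↓ −21°: 143 − 21 = 122°
split-comp 33° ↑ +213°: 122 + 213 = 335°
split-comp 32° ↓ +148°: 335 + 148 = 483 → 483 − 360 = 123°
analog 24° ↓ −24°: 123 − 24 = 99°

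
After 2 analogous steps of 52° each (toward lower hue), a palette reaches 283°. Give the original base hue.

2 steps of 52° (toward lower hue) give a net shift of −104°.
Start = end − shift: 283 + 104 = 387 → 387 − 360 = 27°

27°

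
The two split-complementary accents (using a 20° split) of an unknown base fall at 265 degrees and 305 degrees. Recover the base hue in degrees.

105°

The accents sit 20° either side of the complement, so the complement is their short-arc midpoint on the wheel.
Short-arc midpoint of 265° and 305°: 285°.
Base is 180° from the complement: 285 − 180 = 105°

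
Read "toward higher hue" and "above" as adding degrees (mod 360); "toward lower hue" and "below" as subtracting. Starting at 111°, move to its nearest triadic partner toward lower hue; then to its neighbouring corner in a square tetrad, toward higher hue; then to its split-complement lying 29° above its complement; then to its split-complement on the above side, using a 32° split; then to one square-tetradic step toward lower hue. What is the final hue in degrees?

−120° (triadic ↓): 111 − 120 = -9 → -9 + 360 = 351°
+90° (square ↑): 351 + 90 = 441 → 441 − 360 = 81°
+209° (split-comp 29° ↑): 81 + 209 = 290°
+212° (split-comp 32° ↑): 290 + 212 = 502 → 502 − 360 = 142°
−90° (square ↓): 142 − 90 = 52°

52°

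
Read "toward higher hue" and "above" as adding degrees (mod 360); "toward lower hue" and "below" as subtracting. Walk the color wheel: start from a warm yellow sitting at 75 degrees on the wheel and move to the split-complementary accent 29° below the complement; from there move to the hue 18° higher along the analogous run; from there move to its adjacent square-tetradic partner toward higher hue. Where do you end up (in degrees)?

334°

split-comp 29° ↓ +151°: 75 + 151 = 226°
analog 18° ↑ +18°: 226 + 18 = 244°
square ↑ +90°: 244 + 90 = 334°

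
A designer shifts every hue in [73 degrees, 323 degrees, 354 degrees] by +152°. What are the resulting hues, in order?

73 + 152 = 225°
323 + 152 = 475 → 475 − 360 = 115°
354 + 152 = 506 → 506 − 360 = 146°

225°, 115°, 146°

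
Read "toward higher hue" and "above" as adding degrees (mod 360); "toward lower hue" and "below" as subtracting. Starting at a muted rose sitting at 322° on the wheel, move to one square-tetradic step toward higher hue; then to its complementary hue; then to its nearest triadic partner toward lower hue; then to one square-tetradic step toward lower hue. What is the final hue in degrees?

square ↑ +90°: 322 + 90 = 412 → 412 − 360 = 52°
complement +180°: 52 + 180 = 232°
triadic ↓ −120°: 232 − 120 = 112°
square ↓ −90°: 112 − 90 = 22°

22°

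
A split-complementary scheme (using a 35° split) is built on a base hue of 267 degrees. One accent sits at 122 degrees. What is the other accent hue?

Split-complementary hues sit 35° either side of the complement.
Complement of the base 267°: 267 + 180 = 447 → 447 − 360 = 87°
The given accent 122° is 35° one side of 87°; the other accent sits 35° the other side: 87 − 35 = 52°

52°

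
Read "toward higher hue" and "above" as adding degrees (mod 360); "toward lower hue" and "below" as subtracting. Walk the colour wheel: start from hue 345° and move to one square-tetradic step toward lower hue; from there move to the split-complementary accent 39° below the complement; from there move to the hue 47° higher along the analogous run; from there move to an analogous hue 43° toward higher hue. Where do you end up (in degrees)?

126°

−90° (square ↓): 345 − 90 = 255°
+141° (split-comp 39° ↓): 255 + 141 = 396 → 396 − 360 = 36°
+47° (analog 47° ↑): 36 + 47 = 83°
+43° (analog 43° ↑): 83 + 43 = 126°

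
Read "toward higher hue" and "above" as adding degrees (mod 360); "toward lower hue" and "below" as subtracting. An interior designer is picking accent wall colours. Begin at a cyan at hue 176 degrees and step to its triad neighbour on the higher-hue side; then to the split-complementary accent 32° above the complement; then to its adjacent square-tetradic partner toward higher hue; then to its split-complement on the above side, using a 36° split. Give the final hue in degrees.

+120° (triadic ↑): 176 + 120 = 296°
+212° (split-comp 32° ↑): 296 + 212 = 508 → 508 − 360 = 148°
+90° (square ↑): 148 + 90 = 238°
+216° (split-comp 36° ↑): 238 + 216 = 454 → 454 − 360 = 94°

94°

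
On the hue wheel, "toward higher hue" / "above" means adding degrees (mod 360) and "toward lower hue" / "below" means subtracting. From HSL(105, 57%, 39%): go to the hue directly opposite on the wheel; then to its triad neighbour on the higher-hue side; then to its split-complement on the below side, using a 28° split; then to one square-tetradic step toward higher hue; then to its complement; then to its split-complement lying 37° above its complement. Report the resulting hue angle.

complement +180°: 105 + 180 = 285°
triadic ↑ +120°: 285 + 120 = 405 → 405 − 360 = 45°
split-comp 28° ↓ +152°: 45 + 152 = 197°
square ↑ +90°: 197 + 90 = 287°
complement +180°: 287 + 180 = 467 → 467 − 360 = 107°
split-comp 37° ↑ +217°: 107 + 217 = 324°

324°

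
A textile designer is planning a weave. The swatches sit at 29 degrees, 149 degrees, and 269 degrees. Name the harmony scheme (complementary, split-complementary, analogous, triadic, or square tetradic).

Sort the hues: 29°, 149°, 269°.
Successive gaps around the wheel: 120°, 120°, 120°.
Three hues equally spaced 120° apart form a triad.

triadic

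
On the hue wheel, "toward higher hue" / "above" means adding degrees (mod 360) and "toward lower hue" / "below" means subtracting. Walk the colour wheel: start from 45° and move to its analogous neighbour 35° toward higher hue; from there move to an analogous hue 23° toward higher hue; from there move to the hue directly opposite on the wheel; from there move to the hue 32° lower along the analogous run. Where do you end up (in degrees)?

analog 35° ↑ +35°: 45 + 35 = 80°
analog 23° ↑ +23°: 80 + 23 = 103°
complement +180°: 103 + 180 = 283°
analog 32° ↓ −32°: 283 − 32 = 251°

251°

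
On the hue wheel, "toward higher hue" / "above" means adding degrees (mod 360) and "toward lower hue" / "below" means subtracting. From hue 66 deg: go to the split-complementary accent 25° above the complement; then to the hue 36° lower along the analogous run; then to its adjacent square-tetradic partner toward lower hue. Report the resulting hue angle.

+205° (split-comp 25° ↑): 66 + 205 = 271°
−36° (analog 36° ↓): 271 − 36 = 235°
−90° (square ↓): 235 − 90 = 145°

145°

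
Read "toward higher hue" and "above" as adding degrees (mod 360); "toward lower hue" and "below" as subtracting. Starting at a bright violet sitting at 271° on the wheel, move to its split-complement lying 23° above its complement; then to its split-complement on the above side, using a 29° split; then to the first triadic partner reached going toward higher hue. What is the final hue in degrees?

83°

271 + 203 = 474 → 474 − 360 = 114°   (split-comp 23° ↑)
114 + 209 = 323°   (split-comp 29° ↑)
323 + 120 = 443 → 443 − 360 = 83°   (triadic ↑)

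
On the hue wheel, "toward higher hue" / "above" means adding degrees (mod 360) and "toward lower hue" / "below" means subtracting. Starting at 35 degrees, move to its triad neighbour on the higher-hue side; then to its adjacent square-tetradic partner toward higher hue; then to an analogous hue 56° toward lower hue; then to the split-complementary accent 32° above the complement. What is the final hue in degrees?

+120° (triadic ↑): 35 + 120 = 155°
+90° (square ↑): 155 + 90 = 245°
−56° (analog 56° ↓): 245 − 56 = 189°
+212° (split-comp 32° ↑): 189 + 212 = 401 → 401 − 360 = 41°

41°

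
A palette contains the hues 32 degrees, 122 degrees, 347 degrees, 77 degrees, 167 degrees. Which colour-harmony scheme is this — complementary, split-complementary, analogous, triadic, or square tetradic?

Sort the hues: 32°, 77°, 122°, 167°, 347°.
Successive gaps around the wheel: 45°, 45°, 45°, 180°, 45°.
A run of hues at equal small steps (45°) with one large closing gap is an analogous group.

analogous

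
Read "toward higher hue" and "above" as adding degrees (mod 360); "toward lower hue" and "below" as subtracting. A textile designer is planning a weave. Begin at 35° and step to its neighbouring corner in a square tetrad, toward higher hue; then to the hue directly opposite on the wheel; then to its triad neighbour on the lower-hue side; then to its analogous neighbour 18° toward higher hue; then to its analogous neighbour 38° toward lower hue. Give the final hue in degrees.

165°

square ↑ +90°: 35 + 90 = 125°
complement +180°: 125 + 180 = 305°
triadic ↓ −120°: 305 − 120 = 185°
analog 18° ↑ +18°: 185 + 18 = 203°
analog 38° ↓ −38°: 203 − 38 = 165°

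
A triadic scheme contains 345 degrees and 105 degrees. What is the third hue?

A triad spaces three hues 120° apart.
The full set is {105°, 225°, 345°}.

225°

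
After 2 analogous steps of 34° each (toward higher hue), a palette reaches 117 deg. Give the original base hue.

2 steps of 34° (toward higher hue) give a net shift of +68°.
Start = end − shift: 117 − 68 = 49°

49°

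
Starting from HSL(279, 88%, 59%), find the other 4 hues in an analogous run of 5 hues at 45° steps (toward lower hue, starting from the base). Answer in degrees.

234°, 189°, 144°, and 99°

Analogous hues sit every 45° along the wheel.
279 − 45 = 234°
279 − 90 = 189°
279 − 135 = 144°
279 − 180 = 99°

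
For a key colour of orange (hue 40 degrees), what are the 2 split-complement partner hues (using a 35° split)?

Complement of 40 degrees: 40 + 180 = 220°
220 − 35 = 185°
220 + 35 = 255°

185° and 255°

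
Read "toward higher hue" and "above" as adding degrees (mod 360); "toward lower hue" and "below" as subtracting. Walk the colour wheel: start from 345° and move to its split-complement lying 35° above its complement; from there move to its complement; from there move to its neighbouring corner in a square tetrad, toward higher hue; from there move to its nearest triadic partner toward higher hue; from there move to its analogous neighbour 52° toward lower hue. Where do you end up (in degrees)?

345 + 215 = 560 → 560 − 360 = 200°   (split-comp 35° ↑)
200 + 180 = 380 → 380 − 360 = 20°   (complement)
20 + 90 = 110°   (square ↑)
110 + 120 = 230°   (triadic ↑)
230 − 52 = 178°   (analog 52° ↓)

178°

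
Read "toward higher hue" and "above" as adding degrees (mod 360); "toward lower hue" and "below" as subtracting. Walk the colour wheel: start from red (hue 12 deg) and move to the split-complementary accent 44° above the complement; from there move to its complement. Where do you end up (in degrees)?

split-comp 44° ↑ +224°: 12 + 224 = 236°
complement +180°: 236 + 180 = 416 → 416 − 360 = 56°

56°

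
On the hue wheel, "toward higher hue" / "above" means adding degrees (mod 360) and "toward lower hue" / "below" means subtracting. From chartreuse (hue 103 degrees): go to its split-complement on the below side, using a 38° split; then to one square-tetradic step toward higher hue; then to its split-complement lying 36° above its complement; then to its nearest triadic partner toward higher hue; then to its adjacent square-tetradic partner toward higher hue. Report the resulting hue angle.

41°

+142° (split-comp 38° ↓): 103 + 142 = 245°
+90° (square ↑): 245 + 90 = 335°
+216° (split-comp 36° ↑): 335 + 216 = 551 → 551 − 360 = 191°
+120° (triadic ↑): 191 + 120 = 311°
+90° (square ↑): 311 + 90 = 401 → 401 − 360 = 41°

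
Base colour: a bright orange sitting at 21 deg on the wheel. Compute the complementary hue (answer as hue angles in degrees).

The complement sits 180° across the wheel.
21 + 180 = 201°

201°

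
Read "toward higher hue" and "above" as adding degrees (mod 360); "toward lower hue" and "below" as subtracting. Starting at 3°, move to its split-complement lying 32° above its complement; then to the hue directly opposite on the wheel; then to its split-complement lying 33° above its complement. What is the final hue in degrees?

248°

split-comp 32° ↑ +212°: 3 + 212 = 215°
complement +180°: 215 + 180 = 395 → 395 − 360 = 35°
split-comp 33° ↑ +213°: 35 + 213 = 248°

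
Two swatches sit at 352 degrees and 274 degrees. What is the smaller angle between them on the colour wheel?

|352 − 274| = 78.
78 ≤ 180, so the shorter arc is 78°.

78°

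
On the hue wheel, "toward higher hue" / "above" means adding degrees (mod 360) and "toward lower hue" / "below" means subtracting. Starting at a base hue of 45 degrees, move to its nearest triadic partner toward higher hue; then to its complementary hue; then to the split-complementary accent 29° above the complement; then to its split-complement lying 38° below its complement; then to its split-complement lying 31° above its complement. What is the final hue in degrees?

187°

45 + 120 = 165°   (triadic ↑)
165 + 180 = 345°   (complement)
345 + 209 = 554 → 554 − 360 = 194°   (split-comp 29° ↑)
194 + 142 = 336°   (split-comp 38° ↓)
336 + 211 = 547 → 547 − 360 = 187°   (split-comp 31° ↑)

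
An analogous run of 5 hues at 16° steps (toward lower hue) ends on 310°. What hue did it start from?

4 steps of 16° (toward lower hue) give a net shift of −64°.
Start = end − shift: 310 + 64 = 374 → 374 − 360 = 14°

14°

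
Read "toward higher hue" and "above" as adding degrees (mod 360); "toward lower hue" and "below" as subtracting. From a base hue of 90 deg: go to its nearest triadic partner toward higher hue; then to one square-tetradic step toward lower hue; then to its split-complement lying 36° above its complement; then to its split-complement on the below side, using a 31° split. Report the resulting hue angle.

125°

90 + 120 = 210°   (triadic ↑)
210 − 90 = 120°   (square ↓)
120 + 216 = 336°   (split-comp 36° ↑)
336 + 149 = 485 → 485 − 360 = 125°   (split-comp 31° ↓)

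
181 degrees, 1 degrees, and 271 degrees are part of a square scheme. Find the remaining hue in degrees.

A square tetradic scheme places four hues every 90°.
The full set through 1° is {1°, 91°, 181°, 271°}.
Given {1°, 181°, 271°}, the missing hue is 91°.

91°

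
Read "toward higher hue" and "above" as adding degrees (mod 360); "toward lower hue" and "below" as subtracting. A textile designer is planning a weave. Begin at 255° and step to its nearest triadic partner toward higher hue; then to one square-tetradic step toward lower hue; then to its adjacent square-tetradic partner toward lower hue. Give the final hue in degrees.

195°

255 + 120 = 375 → 375 − 360 = 15°   (triadic ↑)
15 − 90 = -75 → -75 + 360 = 285°   (square ↓)
285 − 90 = 195°   (square ↓)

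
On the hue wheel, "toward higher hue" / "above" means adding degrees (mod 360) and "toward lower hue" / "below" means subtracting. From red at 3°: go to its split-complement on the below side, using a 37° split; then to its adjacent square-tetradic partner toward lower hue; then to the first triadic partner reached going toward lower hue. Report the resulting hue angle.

split-comp 37° ↓ +143°: 3 + 143 = 146°
square ↓ −90°: 146 − 90 = 56°
triadic ↓ −120°: 56 − 120 = -64 → -64 + 360 = 296°

296°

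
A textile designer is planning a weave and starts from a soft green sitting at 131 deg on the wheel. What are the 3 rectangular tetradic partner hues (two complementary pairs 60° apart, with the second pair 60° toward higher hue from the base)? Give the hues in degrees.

A rectangular tetradic uses two complementary pairs 60° apart: offsets 0°, 60°, 180°, 240°.
131 + 60 = 191°
131 + 180 = 311°
131 + 240 = 371 → 371 − 360 = 11°

191°, 311°, and 11°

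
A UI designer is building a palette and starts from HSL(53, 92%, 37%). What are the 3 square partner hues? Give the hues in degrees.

143°, 233°, and 323°

53 + 90 = 143°
53 + 180 = 233°
53 + 270 = 323°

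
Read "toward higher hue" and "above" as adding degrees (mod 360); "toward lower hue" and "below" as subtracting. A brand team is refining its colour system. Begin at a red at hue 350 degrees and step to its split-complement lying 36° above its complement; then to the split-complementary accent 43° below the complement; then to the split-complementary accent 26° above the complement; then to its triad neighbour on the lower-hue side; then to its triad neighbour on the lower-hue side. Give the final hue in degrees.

+216° (split-comp 36° ↑): 350 + 216 = 566 → 566 − 360 = 206°
+137° (split-comp 43° ↓): 206 + 137 = 343°
+206° (split-comp 26° ↑): 343 + 206 = 549 → 549 − 360 = 189°
−120° (triadic ↓): 189 − 120 = 69°
−120° (triadic ↓): 69 − 120 = -51 → -51 + 360 = 309°

309°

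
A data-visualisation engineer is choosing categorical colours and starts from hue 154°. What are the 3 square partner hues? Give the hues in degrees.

A square tetradic scheme places four hues every 90°.
154 + 90 = 244°
154 + 180 = 334°
154 + 270 = 424 → 424 − 360 = 64°

244°, 334° and 64°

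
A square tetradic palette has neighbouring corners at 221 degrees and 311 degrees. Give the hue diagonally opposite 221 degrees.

A square tetradic scheme places four hues 90° apart; opposite corners are 180° apart.
221 + 180 = 401 → 401 − 360 = 41°

41°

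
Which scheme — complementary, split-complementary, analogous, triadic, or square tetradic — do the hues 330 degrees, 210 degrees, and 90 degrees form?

triadic

Sort the hues: 90°, 210°, 330°.
Successive gaps around the wheel: 120°, 120°, 120°.
Three hues equally spaced 120° apart form a triad.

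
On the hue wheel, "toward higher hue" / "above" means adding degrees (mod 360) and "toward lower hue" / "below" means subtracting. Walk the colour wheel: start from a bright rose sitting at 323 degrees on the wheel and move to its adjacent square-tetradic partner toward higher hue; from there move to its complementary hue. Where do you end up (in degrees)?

233°

+90° (square ↑): 323 + 90 = 413 → 413 − 360 = 53°
+180° (complement): 53 + 180 = 233°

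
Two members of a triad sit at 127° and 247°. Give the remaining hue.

A triad spaces three hues 120° apart.
The full set is {7°, 127°, 247°}.

7°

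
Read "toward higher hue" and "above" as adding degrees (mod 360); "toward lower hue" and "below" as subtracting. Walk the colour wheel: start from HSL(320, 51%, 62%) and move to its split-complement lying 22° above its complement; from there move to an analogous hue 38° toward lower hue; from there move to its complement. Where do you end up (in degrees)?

304°

+202° (split-comp 22° ↑): 320 + 202 = 522 → 522 − 360 = 162°
−38° (analog 38° ↓): 162 − 38 = 124°
+180° (complement): 124 + 180 = 304°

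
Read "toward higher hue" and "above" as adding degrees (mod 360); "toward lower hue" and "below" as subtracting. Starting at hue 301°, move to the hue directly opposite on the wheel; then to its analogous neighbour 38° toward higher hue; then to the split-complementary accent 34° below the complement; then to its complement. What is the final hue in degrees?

301 + 180 = 481 → 481 − 360 = 121°   (complement)
121 + 38 = 159°   (analog 38° ↑)
159 + 146 = 305°   (split-comp 34° ↓)
305 + 180 = 485 → 485 − 360 = 125°   (complement)

125°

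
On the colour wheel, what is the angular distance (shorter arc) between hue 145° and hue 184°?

|145 − 184| = 39.
39 ≤ 180, so the shorter arc is 39°.

39°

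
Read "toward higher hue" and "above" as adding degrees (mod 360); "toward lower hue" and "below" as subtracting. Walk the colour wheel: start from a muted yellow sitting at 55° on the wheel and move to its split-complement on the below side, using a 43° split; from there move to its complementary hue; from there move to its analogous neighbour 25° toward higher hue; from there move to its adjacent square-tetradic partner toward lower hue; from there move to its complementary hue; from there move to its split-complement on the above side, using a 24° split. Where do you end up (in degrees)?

55 + 137 = 192°   (split-comp 43° ↓)
192 + 180 = 372 → 372 − 360 = 12°   (complement)
12 + 25 = 37°   (analog 25° ↑)
37 − 90 = -53 → -53 + 360 = 307°   (square ↓)
307 + 180 = 487 → 487 − 360 = 127°   (complement)
127 + 204 = 331°   (split-comp 24° ↑)

331°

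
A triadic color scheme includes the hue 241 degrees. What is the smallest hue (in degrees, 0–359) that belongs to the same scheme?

A triad places three hues 120° apart.
The full set through 241° is {1°, 121°, 241°}.

1°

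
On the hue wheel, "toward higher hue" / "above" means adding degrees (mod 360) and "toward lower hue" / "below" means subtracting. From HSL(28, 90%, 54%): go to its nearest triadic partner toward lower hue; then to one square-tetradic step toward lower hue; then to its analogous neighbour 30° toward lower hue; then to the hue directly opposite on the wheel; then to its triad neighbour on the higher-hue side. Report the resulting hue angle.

28 − 120 = -92 → -92 + 360 = 268°   (triadic ↓)
268 − 90 = 178°   (square ↓)
178 − 30 = 148°   (analog 30° ↓)
148 + 180 = 328°   (complement)
328 + 120 = 448 → 448 − 360 = 88°   (triadic ↑)

88°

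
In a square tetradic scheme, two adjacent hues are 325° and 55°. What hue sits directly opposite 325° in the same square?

145°

A square tetradic scheme places four hues 90° apart; opposite corners are 180° apart.
325 + 180 = 505 → 505 − 360 = 145°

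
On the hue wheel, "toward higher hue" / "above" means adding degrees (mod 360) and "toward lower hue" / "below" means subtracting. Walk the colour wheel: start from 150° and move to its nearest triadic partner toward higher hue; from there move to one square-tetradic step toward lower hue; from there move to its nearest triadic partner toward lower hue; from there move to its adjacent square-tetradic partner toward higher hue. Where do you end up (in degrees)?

150°

150 + 120 = 270°   (triadic ↑)
270 − 90 = 180°   (square ↓)
180 − 120 = 60°   (triadic ↓)
60 + 90 = 150°   (square ↑)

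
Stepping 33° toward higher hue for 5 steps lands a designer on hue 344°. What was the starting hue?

179°

5 steps of 33° (toward higher hue) give a net shift of +165°.
Start = end − shift: 344 − 165 = 179°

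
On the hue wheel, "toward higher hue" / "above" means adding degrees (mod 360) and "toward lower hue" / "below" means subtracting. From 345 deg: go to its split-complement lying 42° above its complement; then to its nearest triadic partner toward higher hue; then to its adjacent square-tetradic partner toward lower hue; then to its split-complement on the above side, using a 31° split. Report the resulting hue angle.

345 + 222 = 567 → 567 − 360 = 207°   (split-comp 42° ↑)
207 + 120 = 327°   (triadic ↑)
327 − 90 = 237°   (square ↓)
237 + 211 = 448 → 448 − 360 = 88°   (split-comp 31° ↑)

88°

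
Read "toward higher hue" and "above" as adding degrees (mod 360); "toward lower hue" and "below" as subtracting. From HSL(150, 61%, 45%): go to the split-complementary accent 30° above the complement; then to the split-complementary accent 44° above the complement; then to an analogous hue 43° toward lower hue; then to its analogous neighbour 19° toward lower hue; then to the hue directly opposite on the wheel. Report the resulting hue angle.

342°

split-comp 30° ↑ +210°: 150 + 210 = 360 → 360 − 360 = 0°
split-comp 44° ↑ +224°: 0 + 224 = 224°
analog 43° ↓ −43°: 224 − 43 = 181°
analog 19° ↓ −19°: 181 − 19 = 162°
complement +180°: 162 + 180 = 342°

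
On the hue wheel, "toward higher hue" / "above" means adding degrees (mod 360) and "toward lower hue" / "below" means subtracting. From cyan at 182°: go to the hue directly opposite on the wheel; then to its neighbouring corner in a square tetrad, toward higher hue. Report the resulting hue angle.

+180° (complement): 182 + 180 = 362 → 362 − 360 = 2°
+90° (square ↑): 2 + 90 = 92°

92°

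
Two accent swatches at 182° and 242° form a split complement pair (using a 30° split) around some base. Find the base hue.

The accents sit 30° either side of the complement, so the complement is their short-arc midpoint on the wheel.
Short-arc midpoint of 182° and 242°: 212°.
Base is 180° from the complement: 212 − 180 = 32°

32°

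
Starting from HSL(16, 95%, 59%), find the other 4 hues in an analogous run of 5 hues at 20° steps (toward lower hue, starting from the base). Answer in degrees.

Analogous hues sit every 20° along the wheel.
16 − 20 = -4 → -4 + 360 = 356°
16 − 40 = -24 → -24 + 360 = 336°
16 − 60 = -44 → -44 + 360 = 316°
16 − 80 = -64 → -64 + 360 = 296°

356°, 336°, 316° and 296°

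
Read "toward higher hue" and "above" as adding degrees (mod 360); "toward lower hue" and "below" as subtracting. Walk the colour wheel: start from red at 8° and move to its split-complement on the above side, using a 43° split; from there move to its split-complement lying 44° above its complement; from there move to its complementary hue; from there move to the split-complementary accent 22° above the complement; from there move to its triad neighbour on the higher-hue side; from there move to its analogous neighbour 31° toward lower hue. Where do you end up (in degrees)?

split-comp 43° ↑ +223°: 8 + 223 = 231°
split-comp 44° ↑ +224°: 231 + 224 = 455 → 455 − 360 = 95°
complement +180°: 95 + 180 = 275°
split-comp 22° ↑ +202°: 275 + 202 = 477 → 477 − 360 = 117°
triadic ↑ +120°: 117 + 120 = 237°
analog 31° ↓ −31°: 237 − 31 = 206°

206°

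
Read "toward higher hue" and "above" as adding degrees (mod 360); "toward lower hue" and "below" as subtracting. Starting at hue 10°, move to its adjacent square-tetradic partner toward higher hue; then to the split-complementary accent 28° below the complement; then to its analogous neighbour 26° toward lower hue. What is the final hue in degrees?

square ↑ +90°: 10 + 90 = 100°
split-comp 28° ↓ +152°: 100 + 152 = 252°
analog 26° ↓ −26°: 252 − 26 = 226°

226°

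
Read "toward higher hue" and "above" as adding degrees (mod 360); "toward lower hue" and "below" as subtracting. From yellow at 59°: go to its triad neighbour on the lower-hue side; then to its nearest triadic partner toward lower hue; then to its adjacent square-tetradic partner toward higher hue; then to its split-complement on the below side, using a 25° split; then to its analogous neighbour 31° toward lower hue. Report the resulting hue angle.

59 − 120 = -61 → -61 + 360 = 299°   (triadic ↓)
299 − 120 = 179°   (triadic ↓)
179 + 90 = 269°   (square ↑)
269 + 155 = 424 → 424 − 360 = 64°   (split-comp 25° ↓)
64 − 31 = 33°   (analog 31° ↓)

33°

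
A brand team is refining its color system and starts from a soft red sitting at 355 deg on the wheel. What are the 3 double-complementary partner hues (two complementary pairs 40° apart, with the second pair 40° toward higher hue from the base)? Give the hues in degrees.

A rectangular tetradic uses two complementary pairs 40° apart: offsets 0°, 40°, 180°, 220°.
355 + 40 = 395 → 395 − 360 = 35°
355 + 180 = 535 → 535 − 360 = 175°
355 + 220 = 575 → 575 − 360 = 215°

35°, 175°, 215°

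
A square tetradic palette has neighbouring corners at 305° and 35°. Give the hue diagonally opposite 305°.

A square tetradic scheme places four hues 90° apart; opposite corners are 180° apart.
305 + 180 = 485 → 485 − 360 = 125°

125°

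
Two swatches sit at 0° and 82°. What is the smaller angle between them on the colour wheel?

82°

|0 − 82| = 82.
82 ≤ 180, so the shorter arc is 82°.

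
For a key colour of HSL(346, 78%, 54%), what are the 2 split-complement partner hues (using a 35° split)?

131° and 201°

Split-complementary hues sit 35° either side of the complement.
Complement of 346°: 346 + 180 = 526 → 526 − 360 = 166°
166 − 35 = 131°
166 + 35 = 201°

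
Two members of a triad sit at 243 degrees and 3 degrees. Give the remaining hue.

123°

A triad spaces three hues 120° apart.
The full set is {3°, 123°, 243°}.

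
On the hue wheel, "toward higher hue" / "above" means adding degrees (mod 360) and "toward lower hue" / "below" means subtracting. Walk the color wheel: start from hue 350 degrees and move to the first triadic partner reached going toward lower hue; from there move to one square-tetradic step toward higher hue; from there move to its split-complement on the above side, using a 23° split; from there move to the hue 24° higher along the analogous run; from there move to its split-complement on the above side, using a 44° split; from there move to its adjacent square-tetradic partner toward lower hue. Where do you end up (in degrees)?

321°

350 − 120 = 230°   (triadic ↓)
230 + 90 = 320°   (square ↑)
320 + 203 = 523 → 523 − 360 = 163°   (split-comp 23° ↑)
163 + 24 = 187°   (analog 24° ↑)
187 + 224 = 411 → 411 − 360 = 51°   (split-comp 44° ↑)
51 − 90 = -39 → -39 + 360 = 321°   (square ↓)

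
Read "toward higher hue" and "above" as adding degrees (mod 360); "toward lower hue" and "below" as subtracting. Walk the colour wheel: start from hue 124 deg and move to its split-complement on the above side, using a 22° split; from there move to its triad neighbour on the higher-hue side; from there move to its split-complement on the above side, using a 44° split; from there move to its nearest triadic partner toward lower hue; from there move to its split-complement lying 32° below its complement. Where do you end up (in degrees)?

+202° (split-comp 22° ↑): 124 + 202 = 326°
+120° (triadic ↑): 326 + 120 = 446 → 446 − 360 = 86°
+224° (split-comp 44° ↑): 86 + 224 = 310°
−120° (triadic ↓): 310 − 120 = 190°
+148° (split-comp 32° ↓): 190 + 148 = 338°

338°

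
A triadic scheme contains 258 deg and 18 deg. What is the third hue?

138°

A triad spaces three hues 120° apart.
The full set is {18°, 138°, 258°}.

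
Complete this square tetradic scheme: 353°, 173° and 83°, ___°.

263°

A square tetradic scheme places four hues every 90°.
The full set through 83° is {83°, 173°, 263°, 353°}.
Given {83°, 173°, 353°}, the missing hue is 263°.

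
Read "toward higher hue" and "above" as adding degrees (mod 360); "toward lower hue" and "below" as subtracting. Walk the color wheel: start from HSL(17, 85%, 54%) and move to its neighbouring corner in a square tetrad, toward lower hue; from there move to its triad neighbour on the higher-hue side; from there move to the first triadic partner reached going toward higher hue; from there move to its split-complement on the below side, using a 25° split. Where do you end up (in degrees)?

17 − 90 = -73 → -73 + 360 = 287°   (square ↓)
287 + 120 = 407 → 407 − 360 = 47°   (triadic ↑)
47 + 120 = 167°   (triadic ↑)
167 + 155 = 322°   (split-comp 25° ↓)

322°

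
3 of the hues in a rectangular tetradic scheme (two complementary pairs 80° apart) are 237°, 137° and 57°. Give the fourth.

A rectangular tetradic uses two complementary pairs 80° apart: offsets 0°, 80°, 180°, 260°.
Among {57°, 137°, 237°}, 57° and 237° are a 180° pair.
The remaining hue 137° needs its own complement: 137 + 180 = 317°

317°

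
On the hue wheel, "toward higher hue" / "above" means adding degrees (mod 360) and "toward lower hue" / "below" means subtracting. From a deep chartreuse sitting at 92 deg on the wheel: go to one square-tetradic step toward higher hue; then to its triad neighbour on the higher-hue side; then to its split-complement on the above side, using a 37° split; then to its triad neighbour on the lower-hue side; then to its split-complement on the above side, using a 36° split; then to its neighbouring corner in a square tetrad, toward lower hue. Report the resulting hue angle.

square ↑ +90°: 92 + 90 = 182°
triadic ↑ +120°: 182 + 120 = 302°
split-comp 37° ↑ +217°: 302 + 217 = 519 → 519 − 360 = 159°
triadic ↓ −120°: 159 − 120 = 39°
split-comp 36° ↑ +216°: 39 + 216 = 255°
square ↓ −90°: 255 − 90 = 165°

165°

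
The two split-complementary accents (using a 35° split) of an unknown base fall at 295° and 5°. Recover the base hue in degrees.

The accents sit 35° either side of the complement, so the complement is their short-arc midpoint on the wheel.
Short-arc midpoint of 295° and 5°: 330°.
Base is 180° from the complement: 330 − 180 = 150°

150°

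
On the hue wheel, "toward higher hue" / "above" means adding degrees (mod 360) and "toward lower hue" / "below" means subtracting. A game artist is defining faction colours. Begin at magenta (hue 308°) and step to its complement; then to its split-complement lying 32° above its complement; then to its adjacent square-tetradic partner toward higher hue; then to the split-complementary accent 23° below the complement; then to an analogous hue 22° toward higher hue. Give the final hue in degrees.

complement +180°: 308 + 180 = 488 → 488 − 360 = 128°
split-comp 32° ↑ +212°: 128 + 212 = 340°
square ↑ +90°: 340 + 90 = 430 → 430 − 360 = 70°
split-comp 23° ↓ +157°: 70 + 157 = 227°
analog 22° ↑ +22°: 227 + 22 = 249°

249°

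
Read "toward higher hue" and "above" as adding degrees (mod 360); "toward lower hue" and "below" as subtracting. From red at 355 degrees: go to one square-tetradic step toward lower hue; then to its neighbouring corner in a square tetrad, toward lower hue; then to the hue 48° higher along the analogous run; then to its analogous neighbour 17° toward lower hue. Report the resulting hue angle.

355 − 90 = 265°   (square ↓)
265 − 90 = 175°   (square ↓)
175 + 48 = 223°   (analog 48° ↑)
223 − 17 = 206°   (analog 17° ↓)

206°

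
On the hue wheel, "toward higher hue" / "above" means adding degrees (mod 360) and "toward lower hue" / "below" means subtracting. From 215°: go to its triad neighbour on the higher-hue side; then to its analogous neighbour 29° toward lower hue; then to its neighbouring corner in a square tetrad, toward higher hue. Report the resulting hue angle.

215 + 120 = 335°   (triadic ↑)
335 − 29 = 306°   (analog 29° ↓)
306 + 90 = 396 → 396 − 360 = 36°   (square ↑)

36°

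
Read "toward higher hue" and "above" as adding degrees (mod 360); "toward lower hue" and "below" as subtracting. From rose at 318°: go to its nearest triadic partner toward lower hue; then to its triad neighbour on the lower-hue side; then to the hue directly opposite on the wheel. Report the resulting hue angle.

258°

−120° (triadic ↓): 318 − 120 = 198°
−120° (triadic ↓): 198 − 120 = 78°
+180° (complement): 78 + 180 = 258°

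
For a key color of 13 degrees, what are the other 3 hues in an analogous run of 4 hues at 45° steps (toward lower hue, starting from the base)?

328°, 283°, 238°

13 − 45 = -32 → -32 + 360 = 328°
13 − 90 = -77 → -77 + 360 = 283°
13 − 135 = -122 → -122 + 360 = 238°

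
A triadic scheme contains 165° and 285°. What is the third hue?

A triad spaces three hues 120° apart.
The full set is {45°, 165°, 285°}.

45°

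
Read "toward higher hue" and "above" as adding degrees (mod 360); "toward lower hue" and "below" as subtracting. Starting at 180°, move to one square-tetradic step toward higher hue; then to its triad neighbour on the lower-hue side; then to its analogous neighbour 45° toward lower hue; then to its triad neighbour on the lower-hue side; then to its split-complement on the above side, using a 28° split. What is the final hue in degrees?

193°

square ↑ +90°: 180 + 90 = 270°
triadic ↓ −120°: 270 − 120 = 150°
analog 45° ↓ −45°: 150 − 45 = 105°
triadic ↓ −120°: 105 − 120 = -15 → -15 + 360 = 345°
split-comp 28° ↑ +208°: 345 + 208 = 553 → 553 − 360 = 193°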